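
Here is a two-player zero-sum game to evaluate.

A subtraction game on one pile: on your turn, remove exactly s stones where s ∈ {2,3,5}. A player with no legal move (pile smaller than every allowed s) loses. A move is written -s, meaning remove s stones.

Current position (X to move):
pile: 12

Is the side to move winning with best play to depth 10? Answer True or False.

X winning at [12]: True

ply 1, X at 12 | -2=-1→10; -3=-1→9; -5=+1→7*
ply 2, O at 7 | -2=-1→5*; -3=-1→4; -5=-1→2
ply 3, X at 5 | -2=-1→3; -3=-1→2; -5=+1→0*
ply 4: 0 is terminal -1 (O); from 12 depth 10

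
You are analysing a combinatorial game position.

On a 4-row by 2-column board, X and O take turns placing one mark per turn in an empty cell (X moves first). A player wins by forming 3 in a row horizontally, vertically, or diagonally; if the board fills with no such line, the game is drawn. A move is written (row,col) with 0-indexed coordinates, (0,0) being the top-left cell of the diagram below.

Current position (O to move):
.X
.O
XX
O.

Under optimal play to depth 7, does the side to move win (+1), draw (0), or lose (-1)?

value(.X/.O/XX/O., O) = 0

p1 O@[.X/.O/XX/O.]: (0,0)[OX/.O/XX/O.]+0* (1,0)[.X/OO/XX/O.]+0 (3,1)[.X/.O/XX/OO]+0
p2 X@[OX/.O/XX/O.]: (1,0)[OX/XO/XX/O.]+0* (3,1)[OX/.O/XX/OX]+0
p3 O@[OX/XO/XX/O.]: (3,1)[OX/XO/XX/OO]+0*
p4 X@[OX/XO/XX/OO] terminal +0; root [.X/.O/XX/O.] d7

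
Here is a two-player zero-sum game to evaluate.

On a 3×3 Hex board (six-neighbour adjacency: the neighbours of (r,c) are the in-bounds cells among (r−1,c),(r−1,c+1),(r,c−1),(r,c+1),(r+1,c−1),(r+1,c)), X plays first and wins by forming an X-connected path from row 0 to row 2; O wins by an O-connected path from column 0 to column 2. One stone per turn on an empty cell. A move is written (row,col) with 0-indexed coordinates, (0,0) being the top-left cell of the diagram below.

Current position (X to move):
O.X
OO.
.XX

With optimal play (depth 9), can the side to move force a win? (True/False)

p1 X@[O.X/OO./.XX]: (0,1)[OXX/OO./.XX]-1 (1,2)[O.X/OOX/.XX]+1* (2,0)[O.X/OO./XXX]-1
p2 O@[O.X/OOX/.XX] terminal -1; root [O.X/OO./.XX] d9

X winning at [O.X/OO./.XX]: True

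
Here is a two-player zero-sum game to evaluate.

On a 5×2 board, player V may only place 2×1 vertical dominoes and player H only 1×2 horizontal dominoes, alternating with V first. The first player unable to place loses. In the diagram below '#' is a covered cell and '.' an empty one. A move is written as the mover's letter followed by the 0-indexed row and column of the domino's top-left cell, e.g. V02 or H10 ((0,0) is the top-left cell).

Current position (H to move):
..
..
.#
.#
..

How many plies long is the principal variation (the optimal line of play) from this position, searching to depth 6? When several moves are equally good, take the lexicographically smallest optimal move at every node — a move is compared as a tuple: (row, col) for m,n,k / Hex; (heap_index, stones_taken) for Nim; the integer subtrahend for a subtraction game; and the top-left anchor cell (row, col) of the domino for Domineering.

PV length from [../../.#/.#/..]: 3 plies

ply 1, H at ../../.#/.#/.. | H00=+1→##/../.#/.#/..*; H10=+1→../##/.#/.#/..; H40=-1→../../.#/.#/##
ply 2, V at ##/../.#/.#/.. | V10=-1→##/#./##/.#/..*; V20=-1→##/../##/##/..; V30=-1→##/../.#/##/#.
ply 3, H at ##/#./##/.#/.. | H40=+1→##/#./##/.#/##*
ply 4: ##/#./##/.#/## is terminal -1 (V); from ../../.#/.#/.. depth 6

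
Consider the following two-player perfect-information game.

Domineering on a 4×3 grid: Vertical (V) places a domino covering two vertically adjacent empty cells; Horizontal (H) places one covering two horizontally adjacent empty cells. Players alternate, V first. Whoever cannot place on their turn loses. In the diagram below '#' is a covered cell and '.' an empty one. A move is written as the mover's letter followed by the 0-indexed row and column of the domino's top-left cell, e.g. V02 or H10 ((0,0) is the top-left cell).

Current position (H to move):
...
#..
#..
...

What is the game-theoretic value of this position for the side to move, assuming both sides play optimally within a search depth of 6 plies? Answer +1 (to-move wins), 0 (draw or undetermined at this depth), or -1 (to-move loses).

value(.../#../#../..., H) = -1

ply 1, H at .../#../#../... | H00=-1→##./#../#../...*; H01=-1→.##/#../#../...; H11=-1→.../###/#../...; H21=-1→.../#../###/...; H30=-1→.../#../#../##.; H31=-1→.../#../#../.##
ply 2, V at ##./#../#../... | V02=-1→###/#.#/#../...; V11=+1→##./##./##./...*; V12=+1→##./#.#/#.#/...; V21=+1→##./#../##./.#.; V22=+1→##./#../#.#/..#
ply 3, H at ##./##./##./... | H30=-1→##./##./##./##.*; H31=-1→##./##./##./.##
ply 4, V at ##./##./##./##. | V02=+1→###/###/##./##.*; V12=+1→##./###/###/##.; V22=+1→##./##./###/###
ply 5: ###/###/##./##. is terminal -1 (H); from .../#../#../... depth 6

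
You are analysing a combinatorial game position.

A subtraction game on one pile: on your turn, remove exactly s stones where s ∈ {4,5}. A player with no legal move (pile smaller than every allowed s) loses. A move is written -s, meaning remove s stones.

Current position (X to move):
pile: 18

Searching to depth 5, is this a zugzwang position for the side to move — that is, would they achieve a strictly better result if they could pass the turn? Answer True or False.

p1 X@[18]: -4[14]-1* -5[13]-1
p2 O@[14]: -4[10]+1* -5[9]+1
p3 X@[10]: -4[6]-1* -5[5]-1
p4 O@[6]: -4[2]+1* -5[1]+1
p5 X@[2] terminal -1; root [18] d5
if X skipped the turn, O would face:
~ p1 O@[18]: -4[14]-1* -5[13]-1
~ p2 X@[14]: -4[10]+1* -5[9]+1
~ p3 O@[10]: -4[6]-1* -5[5]-1
~ p4 X@[6]: -4[2]+1* -5[1]+1
~ p5 O@[2] terminal -1; root [18] d5
compare (X): move=-1 vs pass=+1

zugzwang(18, X) = True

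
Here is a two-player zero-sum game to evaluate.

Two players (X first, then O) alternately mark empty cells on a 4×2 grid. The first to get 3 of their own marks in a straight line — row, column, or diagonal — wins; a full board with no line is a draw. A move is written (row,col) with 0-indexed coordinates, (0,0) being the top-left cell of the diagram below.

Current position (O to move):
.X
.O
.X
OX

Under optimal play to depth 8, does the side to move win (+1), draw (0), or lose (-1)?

value(.X/.O/.X/OX, O) = 0

[.X/.O/.X/OX] O move#1: (0,0):+0/OX/.O/.X/OX*, (1,0):+0/.X/OO/.X/OX, (2,0):+0/.X/.O/OX/OX
[OX/.O/.X/OX] X move#2: (1,0):+0/OX/XO/.X/OX*, (2,0):+0/OX/.O/XX/OX
[OX/XO/.X/OX] O move#3: (2,0):+0/OX/XO/OX/OX*
[OX/XO/OX/OX] end (terminal +0, X#4); searched .X/.O/.X/OX to 8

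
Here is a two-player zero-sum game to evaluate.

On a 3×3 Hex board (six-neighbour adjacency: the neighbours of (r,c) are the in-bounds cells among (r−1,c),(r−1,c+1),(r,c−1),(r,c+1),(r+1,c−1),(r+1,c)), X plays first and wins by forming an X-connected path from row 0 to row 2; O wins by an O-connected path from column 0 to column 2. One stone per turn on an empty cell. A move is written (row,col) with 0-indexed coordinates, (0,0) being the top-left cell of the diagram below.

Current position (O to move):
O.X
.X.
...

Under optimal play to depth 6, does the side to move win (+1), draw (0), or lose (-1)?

value(O.X/.X./..., O) = -1

ply 1, O at O.X/.X./... | (0,1)=-1→OOX/.X./...*; (1,0)=-1→O.X/OX./...; (1,2)=-1→O.X/.XO/...; (2,0)=-1→O.X/.X./O..; (2,1)=-1→O.X/.X./.O.; (2,2)=-1→O.X/.X./..O
ply 2, X at OOX/.X./... | (1,0)=+1→OOX/XX./...*; (1,2)=+1→OOX/.XX/...; (2,0)=+1→OOX/.X./X..; (2,1)=+1→OOX/.X./.X.; (2,2)=+1→OOX/.X./..X
ply 3, O at OOX/XX./... | (1,2)=-1→OOX/XXO/...*; (2,0)=-1→OOX/XX./O..; (2,1)=-1→OOX/XX./.O.; (2,2)=-1→OOX/XX./..O
ply 4, X at OOX/XXO/... | (2,0)=+1→OOX/XXO/X..*; (2,1)=+1→OOX/XXO/.X.; (2,2)=+1→OOX/XXO/..X
ply 5: OOX/XXO/X.. is terminal -1 (O); from O.X/.X./... depth 6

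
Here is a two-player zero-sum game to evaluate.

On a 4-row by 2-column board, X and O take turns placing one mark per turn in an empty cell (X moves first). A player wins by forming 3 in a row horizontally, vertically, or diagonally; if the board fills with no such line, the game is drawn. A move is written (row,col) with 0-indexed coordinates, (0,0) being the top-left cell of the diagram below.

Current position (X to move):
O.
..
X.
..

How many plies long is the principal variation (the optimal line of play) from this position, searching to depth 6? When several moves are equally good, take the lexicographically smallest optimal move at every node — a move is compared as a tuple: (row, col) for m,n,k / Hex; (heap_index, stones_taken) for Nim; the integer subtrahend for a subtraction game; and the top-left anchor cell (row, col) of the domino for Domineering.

[O./../X./..] X move#1: (0,1):+0/OX/../X./..*, (1,0):+0/O./X./X./.., (1,1):+0/O./.X/X./.., (2,1):+0/O./../XX/.., (3,0):+0/O./../X./X., (3,1):+0/O./../X./.X
[OX/../X./..] O move#2: (1,0):+0/OX/O./X./..*, (1,1):+0/OX/.O/X./.., (2,1):+0/OX/../XO/.., (3,0):+0/OX/../X./O., (3,1):+0/OX/../X./.O
[OX/O./X./..] X move#3: (1,1):+0/OX/OX/X./..*, (2,1):+0/OX/O./XX/.., (3,0):+0/OX/O./X./X., (3,1):+0/OX/O./X./.X
[OX/OX/X./..] O move#4: (2,1):+0/OX/OX/XO/..*, (3,0):-1/OX/OX/X./O., (3,1):-1/OX/OX/X./.O
[OX/OX/XO/..] X move#5: (3,0):+0/OX/OX/XO/X.*, (3,1):+0/OX/OX/XO/.X
[OX/OX/XO/X.] O move#6: (3,1):+0/OX/OX/XO/XO*
[OX/OX/XO/XO] end (terminal +0, X#7); searched O./../X./.. to 6

PV length from [O./../X./..]: 6 plies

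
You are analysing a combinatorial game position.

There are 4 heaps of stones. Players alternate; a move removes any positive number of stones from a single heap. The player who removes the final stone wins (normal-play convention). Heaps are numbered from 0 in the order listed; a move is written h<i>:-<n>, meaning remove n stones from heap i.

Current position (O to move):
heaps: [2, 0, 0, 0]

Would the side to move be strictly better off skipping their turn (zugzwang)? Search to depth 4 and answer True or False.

p1 O@[(2,0,0,0)]: h0:-1[(1,0,0,0)]-1 h0:-2[(0,0,0,0)]+1*
p2 X@[(0,0,0,0)] terminal -1; root [(2,0,0,0)] d4
if O skipped the turn, X would face:
~ p1 X@[(2,0,0,0)]: h0:-1[(1,0,0,0)]-1 h0:-2[(0,0,0,0)]+1*
~ p2 O@[(0,0,0,0)] terminal -1; root [(2,0,0,0)] d4
compare (O): move=+1 vs pass=-1

zugzwang((2,0,0,0), O) = False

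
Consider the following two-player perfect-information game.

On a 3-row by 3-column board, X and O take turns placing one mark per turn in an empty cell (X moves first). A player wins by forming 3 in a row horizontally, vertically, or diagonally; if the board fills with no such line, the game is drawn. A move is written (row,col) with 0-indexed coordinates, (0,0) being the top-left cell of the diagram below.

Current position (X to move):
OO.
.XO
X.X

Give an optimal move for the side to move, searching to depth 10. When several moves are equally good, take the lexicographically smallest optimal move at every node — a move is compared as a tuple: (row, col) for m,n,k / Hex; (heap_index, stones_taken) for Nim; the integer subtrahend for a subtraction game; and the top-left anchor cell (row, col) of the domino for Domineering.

[OO./.XO/X.X] X move#1: (0,2):+1/OOX/.XO/X.X*, (1,0):-1/OO./XXO/X.X, (2,1):+1/OO./.XO/XXX
[OOX/.XO/X.X] end (terminal -1, O#2); searched OO./.XO/X.X to 10

X's best at [OO./.XO/X.X]: (0,2)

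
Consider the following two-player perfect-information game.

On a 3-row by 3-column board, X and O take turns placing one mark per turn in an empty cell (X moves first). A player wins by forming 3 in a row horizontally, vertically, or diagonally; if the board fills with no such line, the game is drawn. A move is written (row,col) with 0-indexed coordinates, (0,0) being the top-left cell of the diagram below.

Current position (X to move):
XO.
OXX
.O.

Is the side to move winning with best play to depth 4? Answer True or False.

p1 X@[XO./OXX/.O.]: (0,2)[XOX/OXX/.O.]+1* (2,0)[XO./OXX/XO.]+1 (2,2)[XO./OXX/.OX]+1
p2 O@[XOX/OXX/.O.]: (2,0)[XOX/OXX/OO.]-1* (2,2)[XOX/OXX/.OO]-1
p3 X@[XOX/OXX/OO.]: (2,2)[XOX/OXX/OOX]+1*
p4 O@[XOX/OXX/OOX] terminal -1; root [XO./OXX/.O.] d4

X winning at [XO./OXX/.O.]: True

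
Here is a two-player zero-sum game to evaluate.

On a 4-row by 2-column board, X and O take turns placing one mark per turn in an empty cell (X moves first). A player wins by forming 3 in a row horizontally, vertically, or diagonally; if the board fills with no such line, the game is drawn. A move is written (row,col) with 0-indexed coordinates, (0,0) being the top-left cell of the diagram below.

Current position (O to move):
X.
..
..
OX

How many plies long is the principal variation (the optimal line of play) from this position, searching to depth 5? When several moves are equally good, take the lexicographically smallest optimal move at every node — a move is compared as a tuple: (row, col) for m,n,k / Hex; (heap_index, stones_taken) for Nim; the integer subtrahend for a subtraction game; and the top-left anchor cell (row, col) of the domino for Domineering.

PV length from [X./../../OX]: 5 plies

p1 O@[X./../../OX]: (0,1)[XO/../../OX]+0* (1,0)[X./O./../OX]+0 (1,1)[X./.O/../OX]+0 (2,0)[X./../O./OX]+0 (2,1)[X./../.O/OX]+0
p2 X@[XO/../../OX]: (1,0)[XO/X./../OX]+0* (1,1)[XO/.X/../OX]+0 (2,0)[XO/../X./OX]+0 (2,1)[XO/../.X/OX]+0
p3 O@[XO/X./../OX]: (1,1)[XO/XO/../OX]-1 (2,0)[XO/X./O./OX]+0* (2,1)[XO/X./.O/OX]-1
p4 X@[XO/X./O./OX]: (1,1)[XO/XX/O./OX]+0* (2,1)[XO/X./OX/OX]+0
p5 O@[XO/XX/O./OX]: (2,1)[XO/XX/OO/OX]+0*
p6 X@[XO/XX/OO/OX] terminal +0; root [X./../../OX] d5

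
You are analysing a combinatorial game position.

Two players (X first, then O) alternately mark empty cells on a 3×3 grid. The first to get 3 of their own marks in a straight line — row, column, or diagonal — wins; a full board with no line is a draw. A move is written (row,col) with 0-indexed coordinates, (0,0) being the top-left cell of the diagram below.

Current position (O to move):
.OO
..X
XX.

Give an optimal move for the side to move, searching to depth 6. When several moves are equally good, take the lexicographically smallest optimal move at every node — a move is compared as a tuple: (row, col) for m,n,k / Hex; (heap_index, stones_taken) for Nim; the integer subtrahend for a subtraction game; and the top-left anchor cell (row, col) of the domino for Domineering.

[.OO/..X/XX.] O move#1: (0,0):+1/OOO/..X/XX.*, (1,0):-1/.OO/O.X/XX., (1,1):-1/.OO/.OX/XX., (2,2):+0/.OO/..X/XXO
[OOO/..X/XX.] end (terminal -1, X#2); searched .OO/..X/XX. to 6

O's best at [.OO/..X/XX.]: (0,0)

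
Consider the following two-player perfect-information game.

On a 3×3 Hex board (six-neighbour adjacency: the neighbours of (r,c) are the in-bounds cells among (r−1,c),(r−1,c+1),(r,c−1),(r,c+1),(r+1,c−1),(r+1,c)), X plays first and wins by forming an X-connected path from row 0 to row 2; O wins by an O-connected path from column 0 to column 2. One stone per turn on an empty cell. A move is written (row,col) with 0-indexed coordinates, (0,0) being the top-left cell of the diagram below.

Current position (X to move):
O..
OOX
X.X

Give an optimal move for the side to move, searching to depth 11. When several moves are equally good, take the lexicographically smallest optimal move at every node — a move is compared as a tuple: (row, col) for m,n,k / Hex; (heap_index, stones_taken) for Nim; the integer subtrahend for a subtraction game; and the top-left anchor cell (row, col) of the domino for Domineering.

X's best at [O../OOX/X.X]: (0,2)

[O../OOX/X.X] X move#1: (0,1):-1/OX./OOX/X.X, (0,2):+1/O.X/OOX/X.X*, (2,1):-1/O../OOX/XXX
[O.X/OOX/X.X] end (terminal -1, O#2); searched O../OOX/X.X to 11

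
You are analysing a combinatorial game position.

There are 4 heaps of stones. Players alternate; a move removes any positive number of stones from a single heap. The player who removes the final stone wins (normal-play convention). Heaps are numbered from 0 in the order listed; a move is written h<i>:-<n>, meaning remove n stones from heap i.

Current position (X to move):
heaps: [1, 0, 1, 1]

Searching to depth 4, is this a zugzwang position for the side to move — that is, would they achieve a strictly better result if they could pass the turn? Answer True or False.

zugzwang((1,0,1,1), X) = False

p1 X@[(1,0,1,1)]: h0:-1[(0,0,1,1)]+1* h2:-1[(1,0,0,1)]+1 h3:-1[(1,0,1,0)]+1
p2 O@[(0,0,1,1)]: h2:-1[(0,0,0,1)]-1* h3:-1[(0,0,1,0)]-1
p3 X@[(0,0,0,1)]: h3:-1[(0,0,0,0)]+1*
p4 O@[(0,0,0,0)] terminal -1; root [(1,0,1,1)] d4
suppose X passes — search the same position with O to move:
pass> p1 O@[(1,0,1,1)]: h0:-1[(0,0,1,1)]+1* h2:-1[(1,0,0,1)]+1 h3:-1[(1,0,1,0)]+1
pass> p2 X@[(0,0,1,1)]: h2:-1[(0,0,0,1)]-1* h3:-1[(0,0,1,0)]-1
pass> p3 O@[(0,0,0,1)]: h3:-1[(0,0,0,0)]+1*
pass> p4 X@[(0,0,0,0)] terminal -1; root [(1,0,1,1)] d4
for X: play +1, pass -1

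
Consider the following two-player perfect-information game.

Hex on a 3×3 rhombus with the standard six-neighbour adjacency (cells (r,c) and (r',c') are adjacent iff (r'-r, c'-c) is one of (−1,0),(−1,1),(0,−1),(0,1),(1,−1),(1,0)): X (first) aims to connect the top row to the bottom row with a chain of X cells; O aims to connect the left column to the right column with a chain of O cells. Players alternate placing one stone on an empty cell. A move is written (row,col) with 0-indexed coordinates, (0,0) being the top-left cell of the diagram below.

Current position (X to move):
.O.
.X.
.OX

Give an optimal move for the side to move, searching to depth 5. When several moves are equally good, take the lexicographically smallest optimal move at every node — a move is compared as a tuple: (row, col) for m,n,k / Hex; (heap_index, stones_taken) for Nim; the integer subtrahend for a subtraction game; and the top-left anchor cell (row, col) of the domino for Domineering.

X's best at [.O./.X./.OX]: (0,0)

ply 1, X at .O./.X./.OX | (0,0)=+1→XO./.X./.OX*; (0,2)=+1→.OX/.X./.OX; (1,0)=+1→.O./XX./.OX; (1,2)=-1→.O./.XX/.OX; (2,0)=-1→.O./.X./XOX
ply 2, O at XO./.X./.OX | (0,2)=-1→XOO/.X./.OX*; (1,0)=-1→XO./OX./.OX; (1,2)=-1→XO./.XO/.OX; (2,0)=-1→XO./.X./OOX
ply 3, X at XOO/.X./.OX | (1,0)=+1→XOO/XX./.OX*; (1,2)=-1→XOO/.XX/.OX; (2,0)=-1→XOO/.X./XOX
ply 4, O at XOO/XX./.OX | (1,2)=-1→XOO/XXO/.OX*; (2,0)=-1→XOO/XX./OOX
ply 5, X at XOO/XXO/.OX | (2,0)=+1→XOO/XXO/XOX*
ply 6: XOO/XXO/XOX is terminal -1 (O); from .O./.X./.OX depth 5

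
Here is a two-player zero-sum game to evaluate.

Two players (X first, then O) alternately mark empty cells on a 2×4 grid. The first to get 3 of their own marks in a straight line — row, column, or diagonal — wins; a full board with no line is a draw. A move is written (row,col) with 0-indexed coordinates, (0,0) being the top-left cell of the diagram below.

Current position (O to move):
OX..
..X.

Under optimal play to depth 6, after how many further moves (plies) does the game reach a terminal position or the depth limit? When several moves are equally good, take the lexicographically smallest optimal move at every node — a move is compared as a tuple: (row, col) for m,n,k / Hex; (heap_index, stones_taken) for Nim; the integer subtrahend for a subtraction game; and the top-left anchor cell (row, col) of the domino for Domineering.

p1 O@[OX../..X.]: (0,2)[OXO./..X.]-1 (0,3)[OX.O/..X.]-1 (1,0)[OX../O.X.]+0* (1,1)[OX../.OX.]+0 (1,3)[OX../..XO]+0
p2 X@[OX../O.X.]: (0,2)[OXX./O.X.]+0* (0,3)[OX.X/O.X.]+0 (1,1)[OX../OXX.]+0 (1,3)[OX../O.XX]+0
p3 O@[OXX./O.X.]: (0,3)[OXXO/O.X.]+0* (1,1)[OXX./OOX.]-1 (1,3)[OXX./O.XO]-1
p4 X@[OXXO/O.X.]: (1,1)[OXXO/OXX.]+0* (1,3)[OXXO/O.XX]+0
p5 O@[OXXO/OXX.]: (1,3)[OXXO/OXXO]+0*
p6 X@[OXXO/OXXO] terminal +0; root [OX../..X.] d6

PV length from [OX../..X.]: 5 plies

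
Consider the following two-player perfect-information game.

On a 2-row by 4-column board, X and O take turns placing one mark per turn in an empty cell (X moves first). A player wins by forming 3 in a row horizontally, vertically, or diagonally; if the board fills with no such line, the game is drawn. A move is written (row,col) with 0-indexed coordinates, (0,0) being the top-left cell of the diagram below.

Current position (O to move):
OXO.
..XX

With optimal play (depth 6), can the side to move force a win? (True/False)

O winning at [OXO./..XX]: False

p1 O@[OXO./..XX]: (0,3)[OXOO/..XX]-1 (1,0)[OXO./O.XX]-1 (1,1)[OXO./.OXX]+0*
p2 X@[OXO./.OXX]: (0,3)[OXOX/.OXX]+0* (1,0)[OXO./XOXX]+0
p3 O@[OXOX/.OXX]: (1,0)[OXOX/OOXX]+0*
p4 X@[OXOX/OOXX] terminal +0; root [OXO./..XX] d6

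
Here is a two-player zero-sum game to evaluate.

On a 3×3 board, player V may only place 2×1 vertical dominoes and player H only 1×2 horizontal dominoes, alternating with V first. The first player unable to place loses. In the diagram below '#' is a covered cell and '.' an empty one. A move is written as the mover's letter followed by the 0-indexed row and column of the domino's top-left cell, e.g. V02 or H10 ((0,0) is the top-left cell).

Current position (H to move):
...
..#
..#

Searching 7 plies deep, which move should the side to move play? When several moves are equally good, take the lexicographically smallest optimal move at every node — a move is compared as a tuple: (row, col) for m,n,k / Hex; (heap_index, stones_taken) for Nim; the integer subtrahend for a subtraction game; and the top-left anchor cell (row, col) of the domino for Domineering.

ply 1, H at .../..#/..# | H00=-1→##./..#/..#; H01=-1→.##/..#/..#; H10=+1→.../###/..#*; H20=-1→.../..#/###
ply 2: .../###/..# is terminal -1 (V); from .../..#/..# depth 7

H's best at [.../..#/..#]: H10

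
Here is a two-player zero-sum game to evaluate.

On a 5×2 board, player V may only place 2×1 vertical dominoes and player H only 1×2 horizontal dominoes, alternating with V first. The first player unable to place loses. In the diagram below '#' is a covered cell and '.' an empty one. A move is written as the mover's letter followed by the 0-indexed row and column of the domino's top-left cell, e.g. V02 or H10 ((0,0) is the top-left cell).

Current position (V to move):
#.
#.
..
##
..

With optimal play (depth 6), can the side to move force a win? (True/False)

ply 1, V at #./#./../##/.. | V01=-1→##/##/../##/..*; V11=-1→#./##/.#/##/..
ply 2, H at ##/##/../##/.. | H20=+1→##/##/##/##/..*; H40=+1→##/##/../##/##
ply 3: ##/##/##/##/.. is terminal -1 (V); from #./#./../##/.. depth 6

V winning at [#./#./../##/..]: False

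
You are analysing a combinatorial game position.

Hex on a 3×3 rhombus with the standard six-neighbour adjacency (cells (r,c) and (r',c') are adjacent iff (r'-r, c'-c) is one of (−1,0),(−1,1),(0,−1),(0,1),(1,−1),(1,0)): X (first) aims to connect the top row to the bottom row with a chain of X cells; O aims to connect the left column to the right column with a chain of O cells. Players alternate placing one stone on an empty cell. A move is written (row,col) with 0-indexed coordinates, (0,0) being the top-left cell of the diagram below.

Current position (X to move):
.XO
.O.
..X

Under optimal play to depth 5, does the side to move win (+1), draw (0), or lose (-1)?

ply 1, X at .XO/.O./..X | (0,0)=-1→XXO/.O./..X*; (1,0)=-1→.XO/XO./..X; (1,2)=-1→.XO/.OX/..X; (2,0)=-1→.XO/.O./X.X; (2,1)=-1→.XO/.O./.XX
ply 2, O at XXO/.O./..X | (1,0)=+1→XXO/OO./..X*; (1,2)=+1→XXO/.OO/..X; (2,0)=+1→XXO/.O./O.X; (2,1)=+1→XXO/.O./.OX
ply 3: XXO/OO./..X is terminal -1 (X); from .XO/.O./..X depth 5

value(.XO/.O./..X, X) = -1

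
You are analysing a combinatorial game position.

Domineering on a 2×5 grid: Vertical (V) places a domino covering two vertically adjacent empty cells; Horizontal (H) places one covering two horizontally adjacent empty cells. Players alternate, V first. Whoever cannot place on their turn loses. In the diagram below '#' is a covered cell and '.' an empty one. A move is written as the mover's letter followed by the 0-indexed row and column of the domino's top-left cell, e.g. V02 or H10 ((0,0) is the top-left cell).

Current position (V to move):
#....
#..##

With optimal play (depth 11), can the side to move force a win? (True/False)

[#..../#..##] V move#1: V01:-1/##.../##.##, V02:+1/#.#../#.###*
[#.#../#.###] H move#2: H03:-1/#.###/#.###*
[#.###/#.###] V move#3: V01:+1/#####/#####*
[#####/#####] end (terminal -1, H#4); searched #..../#..## to 11

V winning at [#..../#..##]: True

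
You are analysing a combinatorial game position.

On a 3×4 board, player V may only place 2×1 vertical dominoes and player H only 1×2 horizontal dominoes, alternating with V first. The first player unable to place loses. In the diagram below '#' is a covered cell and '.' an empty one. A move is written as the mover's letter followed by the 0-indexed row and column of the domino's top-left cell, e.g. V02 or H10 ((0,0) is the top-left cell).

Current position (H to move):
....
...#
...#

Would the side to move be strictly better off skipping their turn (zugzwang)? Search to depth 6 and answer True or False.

zugzwang(..../...#/...#, H) = False

[..../...#/...#] H move#1: H00:-1/##../...#/...#, H01:-1/.##./...#/...#, H02:-1/..##/...#/...#, H10:+1/..../##.#/...#*, H11:+1/..../.###/...#, H20:-1/..../...#/##.#, H21:-1/..../...#/.###
[..../##.#/...#] V move#2: V02:-1/..#./####/...#*, V12:-1/..../####/..##
[..#./####/...#] H move#3: H00:+1/###./####/...#*, H20:+1/..#./####/##.#, H21:+1/..#./####/.###
[###./####/...#] end (terminal -1, V#4); searched ..../...#/...# to 6
suppose H passes — search the same position with V to move:
pass> [..../...#/...#] V move#1: V00:-1/#.../#..#/...#, V01:+1/.#../.#.#/...#*, V02:-1/..#./..##/...#, V10:-1/..../#..#/#..#, V11:+1/..../.#.#/.#.#, V12:-1/..../..##/..##
pass> [.#../.#.#/...#] H move#2: H02:-1/.###/.#.#/...#*, H20:-1/.#../.#.#/##.#, H21:-1/.#../.#.#/.###
pass> [.###/.#.#/...#] V move#3: V00:-1/####/##.#/...#, V10:-1/.###/##.#/#..#, V12:+1/.###/.###/..##*
pass> [.###/.###/..##] H move#4: H20:-1/.###/.###/####*
pass> [.###/.###/####] V move#5: V00:+1/####/####/####*
pass> [####/####/####] end (terminal -1, H#6); searched ..../...#/...# to 6
for H: play +1, pass -1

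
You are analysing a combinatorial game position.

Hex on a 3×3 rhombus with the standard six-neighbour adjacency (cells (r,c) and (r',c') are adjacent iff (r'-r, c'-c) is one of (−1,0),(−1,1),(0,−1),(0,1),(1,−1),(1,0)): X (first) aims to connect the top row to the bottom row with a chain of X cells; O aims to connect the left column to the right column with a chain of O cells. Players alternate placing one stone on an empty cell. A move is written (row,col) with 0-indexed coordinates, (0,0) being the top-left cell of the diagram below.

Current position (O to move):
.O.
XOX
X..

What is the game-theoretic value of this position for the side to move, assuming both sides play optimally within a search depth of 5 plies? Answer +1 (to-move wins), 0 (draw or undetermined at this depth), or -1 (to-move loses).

[.O./XOX/X..] O move#1: (0,0):-1/OO./XOX/X..*, (0,2):-1/.OO/XOX/X.., (2,1):-1/.O./XOX/XO., (2,2):-1/.O./XOX/X.O
[OO./XOX/X..] X move#2: (0,2):+1/OOX/XOX/X..*, (2,1):-1/OO./XOX/XX., (2,2):-1/OO./XOX/X.X
[OOX/XOX/X..] O move#3: (2,1):-1/OOX/XOX/XO.*, (2,2):-1/OOX/XOX/X.O
[OOX/XOX/XO.] X move#4: (2,2):+1/OOX/XOX/XOX*
[OOX/XOX/XOX] end (terminal -1, O#5); searched .O./XOX/X.. to 5

value(.O./XOX/X.., O) = -1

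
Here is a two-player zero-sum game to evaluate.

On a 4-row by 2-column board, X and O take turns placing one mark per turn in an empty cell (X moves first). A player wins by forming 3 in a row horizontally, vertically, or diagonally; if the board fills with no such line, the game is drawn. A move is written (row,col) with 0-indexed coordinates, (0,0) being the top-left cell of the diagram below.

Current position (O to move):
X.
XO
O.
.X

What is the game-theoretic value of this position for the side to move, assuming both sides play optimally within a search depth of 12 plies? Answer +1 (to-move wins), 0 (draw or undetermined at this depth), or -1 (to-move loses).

ply 1, O at X./XO/O./.X | (0,1)=+0→XO/XO/O./.X*; (2,1)=+0→X./XO/OO/.X; (3,0)=+0→X./XO/O./OX
ply 2, X at XO/XO/O./.X | (2,1)=+0→XO/XO/OX/.X*; (3,0)=-1→XO/XO/O./XX
ply 3, O at XO/XO/OX/.X | (3,0)=+0→XO/XO/OX/OX*
ply 4: XO/XO/OX/OX is terminal +0 (X); from X./XO/O./.X depth 12

value(X./XO/O./.X, O) = 0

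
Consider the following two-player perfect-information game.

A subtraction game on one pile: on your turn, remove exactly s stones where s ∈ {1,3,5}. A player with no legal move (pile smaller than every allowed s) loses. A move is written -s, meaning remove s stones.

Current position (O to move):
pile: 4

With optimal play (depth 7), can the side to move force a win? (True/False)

O winning at [4]: False

p1 O@[4]: -1[3]-1* -3[1]-1
p2 X@[3]: -1[2]+1* -3[0]+1
p3 O@[2]: -1[1]-1*
p4 X@[1]: -1[0]+1*
p5 O@[0] terminal -1; root [4] d7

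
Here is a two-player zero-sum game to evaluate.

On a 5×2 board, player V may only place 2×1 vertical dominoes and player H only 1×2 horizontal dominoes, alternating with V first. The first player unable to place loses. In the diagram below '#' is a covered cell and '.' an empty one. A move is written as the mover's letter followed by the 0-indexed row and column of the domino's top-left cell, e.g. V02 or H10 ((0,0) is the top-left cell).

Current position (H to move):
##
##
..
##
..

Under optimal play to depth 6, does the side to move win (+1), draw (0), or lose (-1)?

value(##/##/../##/.., H) = +1

[##/##/../##/..] H move#1: H20:+1/##/##/##/##/..*, H40:+1/##/##/../##/##
[##/##/##/##/..] end (terminal -1, V#2); searched ##/##/../##/.. to 6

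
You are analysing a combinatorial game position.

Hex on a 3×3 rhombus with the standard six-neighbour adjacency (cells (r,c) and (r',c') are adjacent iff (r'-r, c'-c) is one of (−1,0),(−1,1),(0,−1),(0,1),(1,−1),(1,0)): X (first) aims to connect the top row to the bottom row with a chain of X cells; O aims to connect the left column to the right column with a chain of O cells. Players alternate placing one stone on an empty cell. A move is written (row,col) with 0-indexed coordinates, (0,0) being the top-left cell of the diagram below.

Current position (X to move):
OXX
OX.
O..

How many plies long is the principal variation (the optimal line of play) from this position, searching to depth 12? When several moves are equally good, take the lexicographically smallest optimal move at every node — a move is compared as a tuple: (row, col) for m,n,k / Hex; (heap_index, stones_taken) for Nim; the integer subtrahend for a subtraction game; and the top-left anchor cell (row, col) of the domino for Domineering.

PV length from [OXX/OX./O..]: 3 plies

ply 1, X at OXX/OX./O.. | (1,2)=+1→OXX/OXX/O..*; (2,1)=+1→OXX/OX./OX.; (2,2)=+1→OXX/OX./O.X
ply 2, O at OXX/OXX/O.. | (2,1)=-1→OXX/OXX/OO.*; (2,2)=-1→OXX/OXX/O.O
ply 3, X at OXX/OXX/OO. | (2,2)=+1→OXX/OXX/OOX*
ply 4: OXX/OXX/OOX is terminal -1 (O); from OXX/OX./O.. depth 12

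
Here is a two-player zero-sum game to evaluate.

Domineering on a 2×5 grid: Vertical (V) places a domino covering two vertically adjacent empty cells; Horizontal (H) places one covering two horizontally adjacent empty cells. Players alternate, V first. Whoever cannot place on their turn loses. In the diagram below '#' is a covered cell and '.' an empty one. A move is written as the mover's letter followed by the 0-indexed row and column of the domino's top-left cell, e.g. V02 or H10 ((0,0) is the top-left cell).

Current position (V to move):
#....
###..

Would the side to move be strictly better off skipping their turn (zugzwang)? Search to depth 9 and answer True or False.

zugzwang(#..../###.., V) = False

p1 V@[#..../###..]: V03[#..#./####.]+1* V04[#...#/###.#]-1
p2 H@[#..#./####.]: H01[####./####.]-1*
p3 V@[####./####.]: V04[#####/#####]+1*
p4 H@[#####/#####] terminal -1; root [#..../###..] d9
if V skipped the turn, H would face:
~ p1 H@[#..../###..]: H01[###../###..]-1 H02[#.##./###..]-1 H03[#..##/###..]+1* H13[#..../#####]+1
~ p2 V@[#..##/###..] terminal -1; root [#..../###..] d9
compare (V): move=+1 vs pass=-1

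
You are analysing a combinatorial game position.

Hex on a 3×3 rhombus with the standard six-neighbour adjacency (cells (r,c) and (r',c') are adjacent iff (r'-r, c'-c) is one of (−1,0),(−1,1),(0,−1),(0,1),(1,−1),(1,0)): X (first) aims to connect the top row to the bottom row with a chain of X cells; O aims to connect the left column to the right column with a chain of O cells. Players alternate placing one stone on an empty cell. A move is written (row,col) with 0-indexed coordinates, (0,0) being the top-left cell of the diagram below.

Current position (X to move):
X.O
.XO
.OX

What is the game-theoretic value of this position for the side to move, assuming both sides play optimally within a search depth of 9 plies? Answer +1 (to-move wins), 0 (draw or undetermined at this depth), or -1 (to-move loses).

value(X.O/.XO/.OX, X) = +1

[X.O/.XO/.OX] X move#1: (0,1):-1/XXO/.XO/.OX, (1,0):-1/X.O/XXO/.OX, (2,0):+1/X.O/.XO/XOX*
[X.O/.XO/XOX] O move#2: (0,1):-1/XOO/.XO/XOX*, (1,0):-1/X.O/OXO/XOX
[XOO/.XO/XOX] X move#3: (1,0):+1/XOO/XXO/XOX*
[XOO/XXO/XOX] end (terminal -1, O#4); searched X.O/.XO/.OX to 9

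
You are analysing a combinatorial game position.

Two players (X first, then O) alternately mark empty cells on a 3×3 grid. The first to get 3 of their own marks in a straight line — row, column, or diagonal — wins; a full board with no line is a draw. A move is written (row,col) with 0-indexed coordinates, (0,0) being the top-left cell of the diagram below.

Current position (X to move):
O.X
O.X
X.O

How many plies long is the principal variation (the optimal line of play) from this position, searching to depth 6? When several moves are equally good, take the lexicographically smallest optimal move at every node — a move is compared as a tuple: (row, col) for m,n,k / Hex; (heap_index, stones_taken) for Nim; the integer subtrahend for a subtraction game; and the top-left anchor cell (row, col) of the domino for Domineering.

[O.X/O.X/X.O] X move#1: (0,1):-1/OXX/O.X/X.O, (1,1):+1/O.X/OXX/X.O*, (2,1):-1/O.X/O.X/XXO
[O.X/OXX/X.O] end (terminal -1, O#2); searched O.X/O.X/X.O to 6

PV length from [O.X/O.X/X.O]: 1 ply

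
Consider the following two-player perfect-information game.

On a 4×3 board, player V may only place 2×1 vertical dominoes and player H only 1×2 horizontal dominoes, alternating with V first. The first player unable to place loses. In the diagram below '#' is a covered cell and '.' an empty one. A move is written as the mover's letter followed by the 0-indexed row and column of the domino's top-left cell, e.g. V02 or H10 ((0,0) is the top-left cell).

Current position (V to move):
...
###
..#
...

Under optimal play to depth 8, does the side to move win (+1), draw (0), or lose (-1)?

ply 1, V at .../###/..#/... | V20=-1→.../###/#.#/#..; V21=+1→.../###/.##/.#.*
ply 2, H at .../###/.##/.#. | H00=-1→##./###/.##/.#.*; H01=-1→.##/###/.##/.#.
ply 3, V at ##./###/.##/.#. | V20=+1→##./###/###/##.*
ply 4: ##./###/###/##. is terminal -1 (H); from .../###/..#/... depth 8

value(.../###/..#/..., V) = +1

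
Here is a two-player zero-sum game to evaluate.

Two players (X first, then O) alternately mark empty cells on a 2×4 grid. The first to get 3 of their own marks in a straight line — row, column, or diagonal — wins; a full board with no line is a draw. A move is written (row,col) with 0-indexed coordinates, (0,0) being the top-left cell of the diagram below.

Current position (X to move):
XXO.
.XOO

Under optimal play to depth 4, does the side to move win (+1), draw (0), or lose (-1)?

ply 1, X at XXO./.XOO | (0,3)=+0→XXOX/.XOO*; (1,0)=+0→XXO./XXOO
ply 2, O at XXOX/.XOO | (1,0)=+0→XXOX/OXOO*
ply 3: XXOX/OXOO is terminal +0 (X); from XXO./.XOO depth 4

value(XXO./.XOO, X) = 0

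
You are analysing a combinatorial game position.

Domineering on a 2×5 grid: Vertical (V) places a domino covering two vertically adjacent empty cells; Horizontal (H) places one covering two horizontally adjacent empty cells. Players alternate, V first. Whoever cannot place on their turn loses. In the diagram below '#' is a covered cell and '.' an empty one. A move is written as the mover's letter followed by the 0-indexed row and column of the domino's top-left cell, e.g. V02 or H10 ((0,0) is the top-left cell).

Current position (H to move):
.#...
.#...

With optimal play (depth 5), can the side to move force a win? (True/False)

H winning at [.#.../.#...]: False

p1 H@[.#.../.#...]: H02[.###./.#...]-1* H03[.#.##/.#...]-1 H12[.#.../.###.]-1 H13[.#.../.#.##]-1
p2 V@[.###./.#...]: V00[####./##...]-1 V04[.####/.#..#]+1*
p3 H@[.####/.#..#]: H12[.####/.####]-1*
p4 V@[.####/.####]: V00[#####/#####]+1*
p5 H@[#####/#####] terminal -1; root [.#.../.#...] d5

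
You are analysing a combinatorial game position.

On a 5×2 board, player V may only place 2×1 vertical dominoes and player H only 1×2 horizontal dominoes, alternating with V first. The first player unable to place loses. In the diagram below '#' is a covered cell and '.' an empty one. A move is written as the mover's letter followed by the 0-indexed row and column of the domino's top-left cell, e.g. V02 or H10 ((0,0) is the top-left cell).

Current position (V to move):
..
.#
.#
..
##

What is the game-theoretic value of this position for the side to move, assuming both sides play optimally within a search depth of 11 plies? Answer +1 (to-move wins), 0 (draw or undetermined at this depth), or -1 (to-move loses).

value(../.#/.#/../##, V) = -1

p1 V@[../.#/.#/../##]: V00[#./##/.#/../##]-1* V10[../##/##/../##]-1 V20[../.#/##/#./##]-1
p2 H@[#./##/.#/../##]: H30[#./##/.#/##/##]+1*
p3 V@[#./##/.#/##/##] terminal -1; root [../.#/.#/../##] d11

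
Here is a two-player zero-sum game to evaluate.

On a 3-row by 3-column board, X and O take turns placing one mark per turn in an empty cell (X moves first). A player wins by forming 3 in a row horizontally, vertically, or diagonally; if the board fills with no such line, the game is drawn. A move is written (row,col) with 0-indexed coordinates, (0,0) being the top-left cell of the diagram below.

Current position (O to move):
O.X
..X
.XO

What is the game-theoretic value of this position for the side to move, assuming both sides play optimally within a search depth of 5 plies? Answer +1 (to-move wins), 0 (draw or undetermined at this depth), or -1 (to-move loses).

value(O.X/..X/.XO, O) = +1

p1 O@[O.X/..X/.XO]: (0,1)[OOX/..X/.XO]-1 (1,0)[O.X/O.X/.XO]+1* (1,1)[O.X/.OX/.XO]+1 (2,0)[O.X/..X/OXO]+1
p2 X@[O.X/O.X/.XO]: (0,1)[OXX/O.X/.XO]-1* (1,1)[O.X/OXX/.XO]-1 (2,0)[O.X/O.X/XXO]-1
p3 O@[OXX/O.X/.XO]: (1,1)[OXX/OOX/.XO]+1* (2,0)[OXX/O.X/OXO]+1
p4 X@[OXX/OOX/.XO] terminal -1; root [O.X/..X/.XO] d5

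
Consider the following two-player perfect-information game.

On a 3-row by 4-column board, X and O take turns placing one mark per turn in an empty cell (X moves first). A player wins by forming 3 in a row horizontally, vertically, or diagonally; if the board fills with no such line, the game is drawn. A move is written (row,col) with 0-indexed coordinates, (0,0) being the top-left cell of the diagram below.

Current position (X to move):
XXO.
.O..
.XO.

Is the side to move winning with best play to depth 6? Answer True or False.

[XXO./.O../.XO.] X move#1: (0,3):-1/XXOX/.O../.XO.*, (1,0):-1/XXO./XO../.XO., (1,2):-1/XXO./.OX./.XO., (1,3):-1/XXO./.O.X/.XO., (2,0):-1/XXO./.O../XXO., (2,3):-1/XXO./.O../.XOX
[XXOX/.O../.XO.] O move#2: (1,0):-1/XXOX/OO../.XO., (1,2):+1/XXOX/.OO./.XO.*, (1,3):-1/XXOX/.O.O/.XO., (2,0):+1/XXOX/.O../OXO., (2,3):-1/XXOX/.O../.XOO
[XXOX/.OO./.XO.] end (terminal -1, X#3); searched XXO./.O../.XO. to 6

X winning at [XXO./.O../.XO.]: False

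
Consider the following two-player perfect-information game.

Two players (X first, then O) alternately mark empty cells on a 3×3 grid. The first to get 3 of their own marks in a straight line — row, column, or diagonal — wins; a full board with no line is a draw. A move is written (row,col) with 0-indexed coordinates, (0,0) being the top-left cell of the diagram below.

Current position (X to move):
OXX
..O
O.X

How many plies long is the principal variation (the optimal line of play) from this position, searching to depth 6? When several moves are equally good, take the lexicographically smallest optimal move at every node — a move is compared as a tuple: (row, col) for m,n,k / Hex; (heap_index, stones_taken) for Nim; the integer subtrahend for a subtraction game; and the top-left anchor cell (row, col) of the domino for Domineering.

ply 1, X at OXX/..O/O.X | (1,0)=+0→OXX/X.O/O.X*; (1,1)=-1→OXX/.XO/O.X; (2,1)=-1→OXX/..O/OXX
ply 2, O at OXX/X.O/O.X | (1,1)=+0→OXX/XOO/O.X*; (2,1)=+0→OXX/X.O/OOX
ply 3, X at OXX/XOO/O.X | (2,1)=+0→OXX/XOO/OXX*
ply 4: OXX/XOO/OXX is terminal +0 (O); from OXX/..O/O.X depth 6

PV length from [OXX/..O/O.X]: 3 plies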